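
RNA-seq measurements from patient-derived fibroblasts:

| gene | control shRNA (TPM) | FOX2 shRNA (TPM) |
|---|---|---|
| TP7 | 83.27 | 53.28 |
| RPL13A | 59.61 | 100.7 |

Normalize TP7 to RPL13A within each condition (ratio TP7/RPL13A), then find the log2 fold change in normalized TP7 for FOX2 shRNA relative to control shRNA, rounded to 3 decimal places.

TP7/RPL13A (control shRNA) = 83.27 / 59.61 = 1.3969
TP7/RPL13A (FOX2 shRNA) = 53.28 / 100.7 = 0.5291
Fold change = 0.5291 / 1.3969 = 0.3788
log2(0.3788) = -1.4006

-1.401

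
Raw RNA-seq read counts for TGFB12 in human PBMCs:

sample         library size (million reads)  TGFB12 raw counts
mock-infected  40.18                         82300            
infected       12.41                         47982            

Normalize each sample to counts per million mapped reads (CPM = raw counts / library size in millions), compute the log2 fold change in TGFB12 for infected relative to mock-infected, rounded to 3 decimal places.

CPM(mock-infected) = 82300 / 40.18 = 2048.2827
CPM(infected) = 47982 / 12.41 = 3866.3981
Fold change = 3866.3981 / 2048.2827 = 1.88763
log2(1.88763) = 0.9166

0.917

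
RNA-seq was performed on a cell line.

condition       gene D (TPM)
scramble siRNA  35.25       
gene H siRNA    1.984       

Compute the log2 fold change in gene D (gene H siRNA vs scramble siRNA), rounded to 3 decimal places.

-4.151

Fold change = 1.984 / 35.25 = 0.0563
log2(0.0563) = -4.1511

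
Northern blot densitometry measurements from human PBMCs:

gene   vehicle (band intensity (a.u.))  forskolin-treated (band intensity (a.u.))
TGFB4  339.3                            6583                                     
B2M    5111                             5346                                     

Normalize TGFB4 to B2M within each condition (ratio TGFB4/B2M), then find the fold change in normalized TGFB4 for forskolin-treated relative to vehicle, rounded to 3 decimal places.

TGFB4/B2M (vehicle) = 339.3 / 5111 = 0.066386
TGFB4/B2M (forskolin-treated) = 6583 / 5346 = 1.2314
Fold change = 1.2314 / 0.066386 = 18.5488

18.549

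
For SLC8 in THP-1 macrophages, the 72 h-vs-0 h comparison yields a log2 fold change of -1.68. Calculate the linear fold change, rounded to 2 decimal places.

0.31

Fold change = 2^(-1.68) = 0.312
That is, SLC8 drops to 31.2% of the 0 h level.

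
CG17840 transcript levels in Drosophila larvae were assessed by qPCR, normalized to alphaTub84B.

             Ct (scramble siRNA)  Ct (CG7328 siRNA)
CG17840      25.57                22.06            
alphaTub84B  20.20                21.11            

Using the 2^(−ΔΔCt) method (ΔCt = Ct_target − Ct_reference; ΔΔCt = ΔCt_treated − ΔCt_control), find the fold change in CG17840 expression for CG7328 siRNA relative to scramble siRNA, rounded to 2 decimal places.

21.41

ΔCt(scramble siRNA) = 25.570 − 20.200 = 5.370
ΔCt(CG7328 siRNA) = 22.060 − 21.110 = 0.950
ΔΔCt = 0.950 − 5.370 = -4.420
Fold change = 2^(−(-4.420)) = 2^4.420 = 21.407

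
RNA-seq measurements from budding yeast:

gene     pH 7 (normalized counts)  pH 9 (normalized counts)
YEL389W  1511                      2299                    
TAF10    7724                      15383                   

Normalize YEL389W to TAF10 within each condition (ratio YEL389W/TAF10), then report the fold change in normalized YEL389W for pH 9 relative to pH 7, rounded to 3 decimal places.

0.764

YEL389W/TAF10 (pH 7) = 1511 / 7724 = 0.19562
YEL389W/TAF10 (pH 9) = 2299 / 15383 = 0.14945
Fold change = 0.14945 / 0.19562 = 0.7640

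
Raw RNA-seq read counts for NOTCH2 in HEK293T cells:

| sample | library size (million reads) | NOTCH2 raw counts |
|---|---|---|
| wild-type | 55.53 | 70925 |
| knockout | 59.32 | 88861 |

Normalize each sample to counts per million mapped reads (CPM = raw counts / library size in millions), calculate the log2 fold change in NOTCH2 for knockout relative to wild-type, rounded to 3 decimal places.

CPM(wild-type) = 70925 / 55.53 = 1277.2375
CPM(knockout) = 88861 / 59.32 = 1497.9939
Fold change = 1497.9939 / 1277.2375 = 1.17284
log2(1.17284) = 0.2300

0.230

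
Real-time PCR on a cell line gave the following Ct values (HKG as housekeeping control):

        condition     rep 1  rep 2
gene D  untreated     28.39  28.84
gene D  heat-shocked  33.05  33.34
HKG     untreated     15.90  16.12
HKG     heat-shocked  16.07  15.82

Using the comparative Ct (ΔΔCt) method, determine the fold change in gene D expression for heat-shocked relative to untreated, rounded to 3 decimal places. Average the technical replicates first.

Mean Ct: gene D untreated 28.615; gene D heat-shocked 33.195; HKG untreated 16.010; HKG heat-shocked 15.945
ΔCt(untreated) = 28.615 − 16.010 = 12.605
ΔCt(heat-shocked) = 33.195 − 15.945 = 17.250
ΔΔCt = 17.250 − 12.605 = 4.645
Fold change = 2^(−4.645) = 0.0400

0.040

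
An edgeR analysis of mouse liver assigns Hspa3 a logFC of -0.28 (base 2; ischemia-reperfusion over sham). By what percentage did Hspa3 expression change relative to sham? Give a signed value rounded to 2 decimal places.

Fold change = 2^(-0.28) = 0.8236
Percent change = (FC − 1) × 100% = (0.8236 − 1) × 100 = -17.64%

-17.64%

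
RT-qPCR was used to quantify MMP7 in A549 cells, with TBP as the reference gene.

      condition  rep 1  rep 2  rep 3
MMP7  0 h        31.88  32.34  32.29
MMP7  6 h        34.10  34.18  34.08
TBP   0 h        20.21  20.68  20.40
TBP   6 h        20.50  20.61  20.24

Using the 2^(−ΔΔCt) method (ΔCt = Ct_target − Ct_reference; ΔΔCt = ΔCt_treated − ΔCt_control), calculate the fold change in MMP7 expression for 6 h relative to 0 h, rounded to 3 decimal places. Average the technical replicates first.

Mean Ct: MMP7 0 h 32.170; MMP7 6 h 34.120; TBP 0 h 20.430; TBP 6 h 20.450
ΔCt(0 h) = 32.170 − 20.430 = 11.740
ΔCt(6 h) = 34.120 − 20.450 = 13.670
ΔΔCt = 13.670 − 11.740 = 1.930
Fold change = 2^(−1.930) = 0.2624

0.262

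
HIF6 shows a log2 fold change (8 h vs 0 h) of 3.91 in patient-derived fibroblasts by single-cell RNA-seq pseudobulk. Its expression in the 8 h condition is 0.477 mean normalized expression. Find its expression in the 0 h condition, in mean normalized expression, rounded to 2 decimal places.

0.03

Fold change = 2^(3.91) = 15.0324
0 h expression = 0.477 / 15.0324 = 0.03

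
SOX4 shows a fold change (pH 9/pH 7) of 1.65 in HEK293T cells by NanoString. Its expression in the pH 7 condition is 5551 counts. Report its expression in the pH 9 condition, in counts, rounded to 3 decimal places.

pH 9 expression = 5551 × 1.65 = 9159.150

9159.150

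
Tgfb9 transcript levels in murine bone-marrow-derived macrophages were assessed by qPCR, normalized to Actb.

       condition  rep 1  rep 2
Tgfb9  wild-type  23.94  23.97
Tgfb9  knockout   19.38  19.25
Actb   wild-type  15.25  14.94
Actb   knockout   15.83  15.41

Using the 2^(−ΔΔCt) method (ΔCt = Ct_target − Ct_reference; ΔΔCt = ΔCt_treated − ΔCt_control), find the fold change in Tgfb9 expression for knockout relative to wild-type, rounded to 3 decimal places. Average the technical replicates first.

Mean Ct: Tgfb9 wild-type 23.955; Tgfb9 knockout 19.315; Actb wild-type 15.095; Actb knockout 15.620
ΔCt(wild-type) = 23.955 − 15.095 = 8.860
ΔCt(knockout) = 19.315 − 15.620 = 3.695
ΔΔCt = 3.695 − 8.860 = -5.165
Fold change = 2^(−(-5.165)) = 2^5.165 = 35.8773

35.877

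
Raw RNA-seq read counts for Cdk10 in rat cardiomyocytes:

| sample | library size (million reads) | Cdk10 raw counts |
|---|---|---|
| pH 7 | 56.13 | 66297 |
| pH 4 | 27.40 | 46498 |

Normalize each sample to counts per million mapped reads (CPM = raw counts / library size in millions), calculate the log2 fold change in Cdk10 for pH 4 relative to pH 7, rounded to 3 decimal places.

0.523

CPM(pH 7) = 66297 / 56.13 = 1181.1331
CPM(pH 4) = 46498 / 27.40 = 1697.0073
Fold change = 1697.0073 / 1181.1331 = 1.43676
log2(1.43676) = 0.5228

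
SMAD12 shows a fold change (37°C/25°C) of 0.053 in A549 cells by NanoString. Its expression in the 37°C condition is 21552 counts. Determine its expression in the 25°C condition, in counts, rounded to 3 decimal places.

406641.509

25°C expression = 21552 / 0.053 = 406641.509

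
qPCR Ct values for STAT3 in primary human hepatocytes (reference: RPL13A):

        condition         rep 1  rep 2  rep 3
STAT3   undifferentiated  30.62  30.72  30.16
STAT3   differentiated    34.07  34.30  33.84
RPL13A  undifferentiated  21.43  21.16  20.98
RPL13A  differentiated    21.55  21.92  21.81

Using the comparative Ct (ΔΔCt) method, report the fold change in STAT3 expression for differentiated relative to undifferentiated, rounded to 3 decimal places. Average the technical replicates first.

0.125

Mean Ct: STAT3 undifferentiated 30.500; STAT3 differentiated 34.070; RPL13A undifferentiated 21.190; RPL13A differentiated 21.760
ΔCt(undifferentiated) = 30.500 − 21.190 = 9.310
ΔCt(differentiated) = 34.070 − 21.760 = 12.310
ΔΔCt = 12.310 − 9.310 = 3.000
Fold change = 2^(−3.000) = 0.1250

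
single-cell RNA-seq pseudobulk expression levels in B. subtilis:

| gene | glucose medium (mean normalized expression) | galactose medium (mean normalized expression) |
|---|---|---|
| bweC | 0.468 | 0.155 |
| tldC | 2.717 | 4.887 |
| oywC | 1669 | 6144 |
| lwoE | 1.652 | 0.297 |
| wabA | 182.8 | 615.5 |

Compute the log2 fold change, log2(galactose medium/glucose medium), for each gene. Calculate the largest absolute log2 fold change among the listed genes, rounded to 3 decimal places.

log2(0.155/0.468) = -1.594  (bweC)
log2(4.887/2.717) = 0.847  (tldC)
log2(6144/1669) = 1.880  (oywC)
log2(0.297/1.652) = -2.476  (lwoE)
log2(615.5/182.8) = 1.751  (wabA)
The largest magnitude belongs to lwoE.

2.476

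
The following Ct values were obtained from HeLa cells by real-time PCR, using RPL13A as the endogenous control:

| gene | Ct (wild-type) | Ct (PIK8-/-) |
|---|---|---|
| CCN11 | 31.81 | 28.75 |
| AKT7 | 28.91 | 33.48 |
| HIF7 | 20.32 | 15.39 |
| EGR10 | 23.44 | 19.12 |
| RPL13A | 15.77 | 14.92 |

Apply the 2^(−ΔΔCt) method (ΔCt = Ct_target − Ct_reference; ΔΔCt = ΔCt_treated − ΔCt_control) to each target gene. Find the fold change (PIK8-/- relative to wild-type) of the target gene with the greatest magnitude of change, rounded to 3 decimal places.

0.023

CCN11: ΔΔCt = (28.75−14.92) − (31.81−15.77) = 13.83 − 16.04 = -2.21; fold change = 2^2.21 = 4.627
AKT7: ΔΔCt = (33.48−14.92) − (28.91−15.77) = 18.56 − 13.14 = 5.42; fold change = 2^-5.42 = 0.023
HIF7: ΔΔCt = (15.39−14.92) − (20.32−15.77) = 0.47 − 4.55 = -4.08; fold change = 2^4.08 = 16.912
EGR10: ΔΔCt = (19.12−14.92) − (23.44−15.77) = 4.20 − 7.67 = -3.47; fold change = 2^3.47 = 11.081
AKT7 has the largest |ΔΔCt| = 5.42.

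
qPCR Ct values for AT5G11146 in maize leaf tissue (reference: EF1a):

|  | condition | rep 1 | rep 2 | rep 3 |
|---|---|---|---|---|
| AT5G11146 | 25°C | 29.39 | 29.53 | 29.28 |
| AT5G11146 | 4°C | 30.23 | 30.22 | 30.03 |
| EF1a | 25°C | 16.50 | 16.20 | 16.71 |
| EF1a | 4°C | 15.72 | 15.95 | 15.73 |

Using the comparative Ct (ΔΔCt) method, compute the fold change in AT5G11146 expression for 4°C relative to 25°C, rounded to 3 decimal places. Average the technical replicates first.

0.371

Mean Ct: AT5G11146 25°C 29.400; AT5G11146 4°C 30.160; EF1a 25°C 16.470; EF1a 4°C 15.800
ΔCt(25°C) = 29.400 − 16.470 = 12.930
ΔCt(4°C) = 30.160 − 15.800 = 14.360
ΔΔCt = 14.360 − 12.930 = 1.430
Fold change = 2^(−1.430) = 0.3711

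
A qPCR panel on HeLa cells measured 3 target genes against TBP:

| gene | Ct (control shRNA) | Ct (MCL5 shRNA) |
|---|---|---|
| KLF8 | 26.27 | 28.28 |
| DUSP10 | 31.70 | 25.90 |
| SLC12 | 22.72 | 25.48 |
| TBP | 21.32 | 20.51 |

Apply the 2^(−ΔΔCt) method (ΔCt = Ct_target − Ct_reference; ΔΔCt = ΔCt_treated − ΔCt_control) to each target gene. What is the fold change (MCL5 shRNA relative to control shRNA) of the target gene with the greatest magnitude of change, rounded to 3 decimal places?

31.779

KLF8: ΔΔCt = (28.28−20.51) − (26.27−21.32) = 7.77 − 4.95 = 2.82; fold change = 2^-2.82 = 0.142
DUSP10: ΔΔCt = (25.90−20.51) − (31.70−21.32) = 5.39 − 10.38 = -4.99; fold change = 2^4.99 = 31.779
SLC12: ΔΔCt = (25.48−20.51) − (22.72−21.32) = 4.97 − 1.40 = 3.57; fold change = 2^-3.57 = 0.084
DUSP10 has the largest |ΔΔCt| = 4.99.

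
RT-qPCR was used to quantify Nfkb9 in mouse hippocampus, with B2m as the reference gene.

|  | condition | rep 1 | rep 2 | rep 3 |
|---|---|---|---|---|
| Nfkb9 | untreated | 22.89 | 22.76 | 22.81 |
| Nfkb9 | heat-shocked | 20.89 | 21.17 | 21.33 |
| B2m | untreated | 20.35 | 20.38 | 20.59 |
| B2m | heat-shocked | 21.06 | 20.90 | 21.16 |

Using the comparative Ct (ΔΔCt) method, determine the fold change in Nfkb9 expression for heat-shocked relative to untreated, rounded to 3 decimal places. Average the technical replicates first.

4.891

Mean Ct: Nfkb9 untreated 22.820; Nfkb9 heat-shocked 21.130; B2m untreated 20.440; B2m heat-shocked 21.040
ΔCt(untreated) = 22.820 − 20.440 = 2.380
ΔCt(heat-shocked) = 21.130 − 21.040 = 0.090
ΔΔCt = 0.090 − 2.380 = -2.290
Fold change = 2^(−(-2.290)) = 2^2.290 = 4.8906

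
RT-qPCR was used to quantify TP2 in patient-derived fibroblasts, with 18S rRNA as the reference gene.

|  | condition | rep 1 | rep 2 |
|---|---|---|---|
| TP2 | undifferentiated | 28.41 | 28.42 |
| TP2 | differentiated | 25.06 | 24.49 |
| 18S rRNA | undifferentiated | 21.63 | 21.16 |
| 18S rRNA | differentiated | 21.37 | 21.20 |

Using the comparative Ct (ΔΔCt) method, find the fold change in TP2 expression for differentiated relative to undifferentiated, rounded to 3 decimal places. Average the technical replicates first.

11.551

Mean Ct: TP2 undifferentiated 28.415; TP2 differentiated 24.775; 18S rRNA undifferentiated 21.395; 18S rRNA differentiated 21.285
ΔCt(undifferentiated) = 28.415 − 21.395 = 7.020
ΔCt(differentiated) = 24.775 − 21.285 = 3.490
ΔΔCt = 3.490 − 7.020 = -3.530
Fold change = 2^(−(-3.530)) = 2^3.530 = 11.5514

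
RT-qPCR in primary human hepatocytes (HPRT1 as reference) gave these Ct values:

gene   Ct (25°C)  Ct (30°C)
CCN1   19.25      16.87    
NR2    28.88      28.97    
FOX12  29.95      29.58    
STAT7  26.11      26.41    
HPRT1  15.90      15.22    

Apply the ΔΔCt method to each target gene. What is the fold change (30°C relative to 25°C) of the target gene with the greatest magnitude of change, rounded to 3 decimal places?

CCN1: ΔΔCt = (16.87−15.22) − (19.25−15.90) = 1.65 − 3.35 = -1.70; fold change = 2^1.70 = 3.249
NR2: ΔΔCt = (28.97−15.22) − (28.88−15.90) = 13.75 − 12.98 = 0.77; fold change = 2^-0.77 = 0.586
FOX12: ΔΔCt = (29.58−15.22) − (29.95−15.90) = 14.36 − 14.05 = 0.31; fold change = 2^-0.31 = 0.807
STAT7: ΔΔCt = (26.41−15.22) − (26.11−15.90) = 11.19 − 10.21 = 0.98; fold change = 2^-0.98 = 0.507
CCN1 has the largest |ΔΔCt| = 1.70.

3.249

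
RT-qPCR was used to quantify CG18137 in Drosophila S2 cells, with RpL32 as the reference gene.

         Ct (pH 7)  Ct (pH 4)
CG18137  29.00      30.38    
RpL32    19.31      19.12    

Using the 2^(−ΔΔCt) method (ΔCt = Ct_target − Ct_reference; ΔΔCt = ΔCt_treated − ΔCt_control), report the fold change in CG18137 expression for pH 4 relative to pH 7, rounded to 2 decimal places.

ΔCt(pH 7) = 29.000 − 19.310 = 9.690
ΔCt(pH 4) = 30.380 − 19.120 = 11.260
ΔΔCt = 11.260 − 9.690 = 1.570
Fold change = 2^(−1.570) = 0.337

0.34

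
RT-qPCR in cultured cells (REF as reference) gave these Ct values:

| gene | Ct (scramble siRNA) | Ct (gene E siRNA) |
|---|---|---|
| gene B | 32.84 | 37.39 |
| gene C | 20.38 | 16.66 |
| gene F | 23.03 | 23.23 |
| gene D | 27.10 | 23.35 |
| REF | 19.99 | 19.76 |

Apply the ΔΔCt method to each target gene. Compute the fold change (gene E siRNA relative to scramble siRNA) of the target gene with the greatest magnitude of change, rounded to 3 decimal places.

0.036

gene B: ΔΔCt = (37.39−19.76) − (32.84−19.99) = 17.63 − 12.85 = 4.78; fold change = 2^-4.78 = 0.036
gene C: ΔΔCt = (16.66−19.76) − (20.38−19.99) = -3.10 − 0.39 = -3.49; fold change = 2^3.49 = 11.236
gene F: ΔΔCt = (23.23−19.76) − (23.03−19.99) = 3.47 − 3.04 = 0.43; fold change = 2^-0.43 = 0.742
gene D: ΔΔCt = (23.35−19.76) − (27.10−19.99) = 3.59 − 7.11 = -3.52; fold change = 2^3.52 = 11.472
gene B has the largest |ΔΔCt| = 4.78.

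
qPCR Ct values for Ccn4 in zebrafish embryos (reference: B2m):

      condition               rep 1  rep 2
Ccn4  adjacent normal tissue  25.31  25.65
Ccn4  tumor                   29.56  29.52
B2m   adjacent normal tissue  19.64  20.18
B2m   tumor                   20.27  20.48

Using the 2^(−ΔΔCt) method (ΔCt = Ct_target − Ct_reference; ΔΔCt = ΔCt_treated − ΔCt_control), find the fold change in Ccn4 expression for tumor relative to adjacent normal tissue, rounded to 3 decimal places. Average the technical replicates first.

Mean Ct: Ccn4 adjacent normal tissue 25.480; Ccn4 tumor 29.540; B2m adjacent normal tissue 19.910; B2m tumor 20.375
ΔCt(adjacent normal tissue) = 25.480 − 19.910 = 5.570
ΔCt(tumor) = 29.540 − 20.375 = 9.165
ΔΔCt = 9.165 − 5.570 = 3.595
Fold change = 2^(−3.595) = 0.0828

0.083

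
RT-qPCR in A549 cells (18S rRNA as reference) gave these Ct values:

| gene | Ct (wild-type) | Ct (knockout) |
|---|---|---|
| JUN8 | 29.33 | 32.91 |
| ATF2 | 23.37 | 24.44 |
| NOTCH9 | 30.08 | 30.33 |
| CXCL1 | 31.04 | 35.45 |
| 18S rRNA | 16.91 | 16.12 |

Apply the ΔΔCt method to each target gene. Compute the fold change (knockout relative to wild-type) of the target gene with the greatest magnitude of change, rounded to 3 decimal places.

JUN8: ΔΔCt = (32.91−16.12) − (29.33−16.91) = 16.79 − 12.42 = 4.37; fold change = 2^-4.37 = 0.048
ATF2: ΔΔCt = (24.44−16.12) − (23.37−16.91) = 8.32 − 6.46 = 1.86; fold change = 2^-1.86 = 0.275
NOTCH9: ΔΔCt = (30.33−16.12) − (30.08−16.91) = 14.21 − 13.17 = 1.04; fold change = 2^-1.04 = 0.486
CXCL1: ΔΔCt = (35.45−16.12) − (31.04−16.91) = 19.33 − 14.13 = 5.20; fold change = 2^-5.20 = 0.027
CXCL1 has the largest |ΔΔCt| = 5.20.

0.027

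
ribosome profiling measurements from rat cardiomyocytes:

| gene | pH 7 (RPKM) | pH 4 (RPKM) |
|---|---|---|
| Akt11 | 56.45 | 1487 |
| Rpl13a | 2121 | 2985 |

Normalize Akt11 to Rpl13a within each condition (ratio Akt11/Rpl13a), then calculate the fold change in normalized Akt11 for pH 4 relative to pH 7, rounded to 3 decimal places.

Akt11/Rpl13a (pH 7) = 56.45 / 2121 = 0.026615
Akt11/Rpl13a (pH 4) = 1487 / 2985 = 0.49816
Fold change = 0.49816 / 0.026615 = 18.7173

18.717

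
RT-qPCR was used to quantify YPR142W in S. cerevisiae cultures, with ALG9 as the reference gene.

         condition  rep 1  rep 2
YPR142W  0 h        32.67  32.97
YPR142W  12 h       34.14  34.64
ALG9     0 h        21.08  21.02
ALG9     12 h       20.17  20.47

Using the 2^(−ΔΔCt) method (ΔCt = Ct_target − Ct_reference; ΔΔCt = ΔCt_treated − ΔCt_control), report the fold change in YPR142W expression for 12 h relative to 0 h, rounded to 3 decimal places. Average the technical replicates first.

Mean Ct: YPR142W 0 h 32.820; YPR142W 12 h 34.390; ALG9 0 h 21.050; ALG9 12 h 20.320
ΔCt(0 h) = 32.820 − 21.050 = 11.770
ΔCt(12 h) = 34.390 − 20.320 = 14.070
ΔΔCt = 14.070 − 11.770 = 2.300
Fold change = 2^(−2.300) = 0.2031

0.203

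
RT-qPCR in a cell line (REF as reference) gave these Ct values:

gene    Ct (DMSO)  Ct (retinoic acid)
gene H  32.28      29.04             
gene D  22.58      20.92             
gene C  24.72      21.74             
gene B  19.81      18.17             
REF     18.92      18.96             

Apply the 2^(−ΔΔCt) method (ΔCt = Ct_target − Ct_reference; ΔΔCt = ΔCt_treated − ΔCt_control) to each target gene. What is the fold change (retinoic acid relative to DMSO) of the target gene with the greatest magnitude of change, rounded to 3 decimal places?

9.714

gene H: ΔΔCt = (29.04−18.96) − (32.28−18.92) = 10.08 − 13.36 = -3.28; fold change = 2^3.28 = 9.714
gene D: ΔΔCt = (20.92−18.96) − (22.58−18.92) = 1.96 − 3.66 = -1.70; fold change = 2^1.70 = 3.249
gene C: ΔΔCt = (21.74−18.96) − (24.72−18.92) = 2.78 − 5.80 = -3.02; fold change = 2^3.02 = 8.112
gene B: ΔΔCt = (18.17−18.96) − (19.81−18.92) = -0.79 − 0.89 = -1.68; fold change = 2^1.68 = 3.204
gene H has the largest |ΔΔCt| = 3.28.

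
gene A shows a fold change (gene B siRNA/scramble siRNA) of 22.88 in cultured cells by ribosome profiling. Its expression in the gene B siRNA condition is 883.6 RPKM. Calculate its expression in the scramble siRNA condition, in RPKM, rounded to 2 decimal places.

38.62

scramble siRNA expression = 883.6 / 22.88 = 38.62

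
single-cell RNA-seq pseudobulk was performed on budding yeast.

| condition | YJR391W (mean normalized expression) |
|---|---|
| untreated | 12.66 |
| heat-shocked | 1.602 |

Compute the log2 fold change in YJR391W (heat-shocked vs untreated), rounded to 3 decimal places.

Fold change = 1.602 / 12.66 = 0.1265
log2(0.1265) = -2.9823

-2.982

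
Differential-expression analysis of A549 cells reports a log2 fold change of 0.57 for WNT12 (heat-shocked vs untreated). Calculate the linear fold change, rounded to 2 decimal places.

1.48

Fold change = 2^(0.57) = 1.485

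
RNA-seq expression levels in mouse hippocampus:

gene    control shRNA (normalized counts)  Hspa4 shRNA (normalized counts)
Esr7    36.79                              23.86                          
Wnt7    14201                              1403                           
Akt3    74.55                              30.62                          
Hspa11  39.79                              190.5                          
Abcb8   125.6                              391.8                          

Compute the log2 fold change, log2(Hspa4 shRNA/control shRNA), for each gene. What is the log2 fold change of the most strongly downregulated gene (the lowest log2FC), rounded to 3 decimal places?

log2(23.86/36.79) = -0.625  (Esr7)
log2(1403/14201) = -3.339  (Wnt7)
log2(30.62/74.55) = -1.284  (Akt3)
log2(190.5/39.79) = 2.259  (Hspa11)
log2(391.8/125.6) = 1.641  (Abcb8)
Wnt7 is most strongly downregulated.

-3.339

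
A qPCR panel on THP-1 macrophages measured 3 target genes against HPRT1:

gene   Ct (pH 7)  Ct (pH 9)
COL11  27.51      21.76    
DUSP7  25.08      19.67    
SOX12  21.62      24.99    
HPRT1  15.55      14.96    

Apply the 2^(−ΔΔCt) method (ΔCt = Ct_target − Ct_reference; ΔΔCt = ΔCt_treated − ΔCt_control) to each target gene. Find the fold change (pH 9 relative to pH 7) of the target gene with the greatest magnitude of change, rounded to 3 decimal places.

COL11: ΔΔCt = (21.76−14.96) − (27.51−15.55) = 6.80 − 11.96 = -5.16; fold change = 2^5.16 = 35.753
DUSP7: ΔΔCt = (19.67−14.96) − (25.08−15.55) = 4.71 − 9.53 = -4.82; fold change = 2^4.82 = 28.246
SOX12: ΔΔCt = (24.99−14.96) − (21.62−15.55) = 10.03 − 6.07 = 3.96; fold change = 2^-3.96 = 0.064
COL11 has the largest |ΔΔCt| = 5.16.

35.753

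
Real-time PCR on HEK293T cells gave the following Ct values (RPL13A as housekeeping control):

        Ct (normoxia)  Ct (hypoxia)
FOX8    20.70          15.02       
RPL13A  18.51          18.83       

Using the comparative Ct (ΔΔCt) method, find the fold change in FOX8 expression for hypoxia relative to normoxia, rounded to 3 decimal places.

64.000

ΔCt(normoxia) = 20.700 − 18.510 = 2.190
ΔCt(hypoxia) = 15.020 − 18.830 = -3.810
ΔΔCt = -3.810 − 2.190 = -6.000
Fold change = 2^(−(-6.000)) = 2^6.000 = 64.0000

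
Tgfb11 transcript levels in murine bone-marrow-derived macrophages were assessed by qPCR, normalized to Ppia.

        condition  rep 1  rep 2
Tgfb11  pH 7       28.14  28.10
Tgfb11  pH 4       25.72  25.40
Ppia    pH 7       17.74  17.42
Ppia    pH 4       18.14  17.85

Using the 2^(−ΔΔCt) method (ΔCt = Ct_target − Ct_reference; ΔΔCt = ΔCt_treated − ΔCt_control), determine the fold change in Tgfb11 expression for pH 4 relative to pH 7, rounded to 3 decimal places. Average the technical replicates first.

7.863

Mean Ct: Tgfb11 pH 7 28.120; Tgfb11 pH 4 25.560; Ppia pH 7 17.580; Ppia pH 4 17.995
ΔCt(pH 7) = 28.120 − 17.580 = 10.540
ΔCt(pH 4) = 25.560 − 17.995 = 7.565
ΔΔCt = 7.565 − 10.540 = -2.975
Fold change = 2^(−(-2.975)) = 2^2.975 = 7.8626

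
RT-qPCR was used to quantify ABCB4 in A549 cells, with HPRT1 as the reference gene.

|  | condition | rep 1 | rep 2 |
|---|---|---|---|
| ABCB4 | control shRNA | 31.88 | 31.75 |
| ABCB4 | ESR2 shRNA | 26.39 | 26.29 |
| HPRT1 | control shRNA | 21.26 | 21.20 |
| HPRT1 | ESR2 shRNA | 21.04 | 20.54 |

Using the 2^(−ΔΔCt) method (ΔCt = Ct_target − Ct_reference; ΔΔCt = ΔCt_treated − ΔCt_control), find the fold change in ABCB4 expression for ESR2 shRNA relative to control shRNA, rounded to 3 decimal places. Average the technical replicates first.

Mean Ct: ABCB4 control shRNA 31.815; ABCB4 ESR2 shRNA 26.340; HPRT1 control shRNA 21.230; HPRT1 ESR2 shRNA 20.790
ΔCt(control shRNA) = 31.815 − 21.230 = 10.585
ΔCt(ESR2 shRNA) = 26.340 − 20.790 = 5.550
ΔΔCt = 5.550 − 10.585 = -5.035
Fold change = 2^(−(-5.035)) = 2^5.035 = 32.7858

32.786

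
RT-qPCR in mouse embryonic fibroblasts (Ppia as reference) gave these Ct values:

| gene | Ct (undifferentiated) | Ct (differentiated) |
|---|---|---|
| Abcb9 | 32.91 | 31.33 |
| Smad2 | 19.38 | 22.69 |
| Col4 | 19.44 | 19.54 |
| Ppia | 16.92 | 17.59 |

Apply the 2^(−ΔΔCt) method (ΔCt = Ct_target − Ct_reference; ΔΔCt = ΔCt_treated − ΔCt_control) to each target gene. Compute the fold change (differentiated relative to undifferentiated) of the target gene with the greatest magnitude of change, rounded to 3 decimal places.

0.160

Abcb9: ΔΔCt = (31.33−17.59) − (32.91−16.92) = 13.74 − 15.99 = -2.25; fold change = 2^2.25 = 4.757
Smad2: ΔΔCt = (22.69−17.59) − (19.38−16.92) = 5.10 − 2.46 = 2.64; fold change = 2^-2.64 = 0.160
Col4: ΔΔCt = (19.54−17.59) − (19.44−16.92) = 1.95 − 2.52 = -0.57; fold change = 2^0.57 = 1.485
Smad2 has the largest |ΔΔCt| = 2.64.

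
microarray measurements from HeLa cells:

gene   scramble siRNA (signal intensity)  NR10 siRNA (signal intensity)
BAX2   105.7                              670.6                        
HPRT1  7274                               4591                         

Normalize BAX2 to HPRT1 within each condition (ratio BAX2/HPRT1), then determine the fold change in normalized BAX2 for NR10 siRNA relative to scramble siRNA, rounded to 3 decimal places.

10.052

BAX2/HPRT1 (scramble siRNA) = 105.7 / 7274 = 0.014531
BAX2/HPRT1 (NR10 siRNA) = 670.6 / 4591 = 0.14607
Fold change = 0.14607 / 0.014531 = 10.0520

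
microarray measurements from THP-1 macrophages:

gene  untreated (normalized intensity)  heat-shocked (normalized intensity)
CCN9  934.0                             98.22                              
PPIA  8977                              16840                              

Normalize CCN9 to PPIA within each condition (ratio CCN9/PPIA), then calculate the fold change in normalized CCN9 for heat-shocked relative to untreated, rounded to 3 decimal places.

0.056

CCN9/PPIA (untreated) = 934.0 / 8977 = 0.10404
CCN9/PPIA (heat-shocked) = 98.22 / 16840 = 0.0058325
Fold change = 0.0058325 / 0.10404 = 0.0561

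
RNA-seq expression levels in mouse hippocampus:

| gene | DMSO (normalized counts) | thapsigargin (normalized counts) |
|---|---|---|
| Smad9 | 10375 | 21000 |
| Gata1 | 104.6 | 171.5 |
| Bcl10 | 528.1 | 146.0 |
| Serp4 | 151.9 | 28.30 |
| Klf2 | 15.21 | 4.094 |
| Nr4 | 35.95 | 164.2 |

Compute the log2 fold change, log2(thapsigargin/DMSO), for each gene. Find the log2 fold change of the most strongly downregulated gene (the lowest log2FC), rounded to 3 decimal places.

log2(21000/10375) = 1.017  (Smad9)
log2(171.5/104.6) = 0.713  (Gata1)
log2(146.0/528.1) = -1.855  (Bcl10)
log2(28.30/151.9) = -2.424  (Serp4)
log2(4.094/15.21) = -1.893  (Klf2)
log2(164.2/35.95) = 2.191  (Nr4)
Serp4 is most strongly downregulated.

-2.424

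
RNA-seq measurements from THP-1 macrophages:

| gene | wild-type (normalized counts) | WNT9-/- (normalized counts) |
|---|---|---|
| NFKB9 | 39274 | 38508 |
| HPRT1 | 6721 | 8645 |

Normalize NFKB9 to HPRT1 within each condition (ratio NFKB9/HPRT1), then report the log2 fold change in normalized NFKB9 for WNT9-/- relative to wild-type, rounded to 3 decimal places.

NFKB9/HPRT1 (wild-type) = 39274 / 6721 = 5.8435
NFKB9/HPRT1 (WNT9-/-) = 38508 / 8645 = 4.4544
Fold change = 4.4544 / 5.8435 = 0.7623
log2(0.7623) = -0.3916

-0.392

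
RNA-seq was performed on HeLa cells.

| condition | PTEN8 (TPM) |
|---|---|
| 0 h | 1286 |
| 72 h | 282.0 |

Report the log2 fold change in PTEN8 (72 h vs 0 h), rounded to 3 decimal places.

-2.189

Fold change = 282.0 / 1286 = 0.2193
log2(0.2193) = -2.1891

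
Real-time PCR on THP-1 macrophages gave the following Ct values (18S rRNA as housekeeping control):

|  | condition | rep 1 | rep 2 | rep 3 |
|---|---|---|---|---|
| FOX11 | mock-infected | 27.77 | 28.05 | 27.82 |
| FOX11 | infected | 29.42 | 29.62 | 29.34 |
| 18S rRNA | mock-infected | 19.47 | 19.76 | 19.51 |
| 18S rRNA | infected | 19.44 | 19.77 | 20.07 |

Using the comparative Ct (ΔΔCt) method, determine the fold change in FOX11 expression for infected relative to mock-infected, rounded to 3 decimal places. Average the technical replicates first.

0.379

Mean Ct: FOX11 mock-infected 27.880; FOX11 infected 29.460; 18S rRNA mock-infected 19.580; 18S rRNA infected 19.760
ΔCt(mock-infected) = 27.880 − 19.580 = 8.300
ΔCt(infected) = 29.460 − 19.760 = 9.700
ΔΔCt = 9.700 − 8.300 = 1.400
Fold change = 2^(−1.400) = 0.3789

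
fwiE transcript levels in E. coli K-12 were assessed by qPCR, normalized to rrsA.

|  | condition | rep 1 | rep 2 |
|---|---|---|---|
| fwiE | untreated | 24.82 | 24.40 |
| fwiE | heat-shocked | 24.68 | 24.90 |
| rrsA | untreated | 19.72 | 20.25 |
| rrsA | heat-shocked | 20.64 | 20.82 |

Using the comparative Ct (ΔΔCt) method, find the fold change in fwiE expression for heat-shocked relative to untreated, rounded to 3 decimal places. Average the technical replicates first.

Mean Ct: fwiE untreated 24.610; fwiE heat-shocked 24.790; rrsA untreated 19.985; rrsA heat-shocked 20.730
ΔCt(untreated) = 24.610 − 19.985 = 4.625
ΔCt(heat-shocked) = 24.790 − 20.730 = 4.060
ΔΔCt = 4.060 − 4.625 = -0.565
Fold change = 2^(−(-0.565)) = 2^0.565 = 1.4794

1.479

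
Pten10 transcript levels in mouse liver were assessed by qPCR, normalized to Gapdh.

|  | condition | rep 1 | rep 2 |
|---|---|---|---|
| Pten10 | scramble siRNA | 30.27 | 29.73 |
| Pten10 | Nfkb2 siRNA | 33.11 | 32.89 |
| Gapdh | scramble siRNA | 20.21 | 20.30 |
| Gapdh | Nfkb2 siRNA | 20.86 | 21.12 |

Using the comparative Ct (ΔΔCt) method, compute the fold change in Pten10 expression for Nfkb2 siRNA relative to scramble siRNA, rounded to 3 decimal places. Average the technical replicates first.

0.208

Mean Ct: Pten10 scramble siRNA 30.000; Pten10 Nfkb2 siRNA 33.000; Gapdh scramble siRNA 20.255; Gapdh Nfkb2 siRNA 20.990
ΔCt(scramble siRNA) = 30.000 − 20.255 = 9.745
ΔCt(Nfkb2 siRNA) = 33.000 − 20.990 = 12.010
ΔΔCt = 12.010 − 9.745 = 2.265
Fold change = 2^(−2.265) = 0.2080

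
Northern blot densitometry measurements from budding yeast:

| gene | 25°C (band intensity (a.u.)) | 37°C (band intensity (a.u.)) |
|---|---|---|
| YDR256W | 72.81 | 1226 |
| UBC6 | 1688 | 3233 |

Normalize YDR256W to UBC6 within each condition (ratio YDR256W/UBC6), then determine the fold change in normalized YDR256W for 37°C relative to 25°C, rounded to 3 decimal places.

8.792

YDR256W/UBC6 (25°C) = 72.81 / 1688 = 0.043134
YDR256W/UBC6 (37°C) = 1226 / 3233 = 0.37921
Fold change = 0.37921 / 0.043134 = 8.7916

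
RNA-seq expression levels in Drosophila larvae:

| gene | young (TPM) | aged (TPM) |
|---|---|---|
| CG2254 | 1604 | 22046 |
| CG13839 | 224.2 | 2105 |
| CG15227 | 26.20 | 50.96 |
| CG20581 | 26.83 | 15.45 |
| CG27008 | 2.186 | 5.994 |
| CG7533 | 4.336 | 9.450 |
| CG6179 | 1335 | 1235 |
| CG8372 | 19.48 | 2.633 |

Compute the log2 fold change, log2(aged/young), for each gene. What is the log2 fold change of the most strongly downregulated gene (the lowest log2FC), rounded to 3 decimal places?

-2.887

log2(22046/1604) = 3.781  (CG2254)
log2(2105/224.2) = 3.231  (CG13839)
log2(50.96/26.20) = 0.960  (CG15227)
log2(15.45/26.83) = -0.796  (CG20581)
log2(5.994/2.186) = 1.455  (CG27008)
log2(9.450/4.336) = 1.124  (CG7533)
log2(1235/1335) = -0.112  (CG6179)
log2(2.633/19.48) = -2.887  (CG8372)
CG8372 is most strongly downregulated.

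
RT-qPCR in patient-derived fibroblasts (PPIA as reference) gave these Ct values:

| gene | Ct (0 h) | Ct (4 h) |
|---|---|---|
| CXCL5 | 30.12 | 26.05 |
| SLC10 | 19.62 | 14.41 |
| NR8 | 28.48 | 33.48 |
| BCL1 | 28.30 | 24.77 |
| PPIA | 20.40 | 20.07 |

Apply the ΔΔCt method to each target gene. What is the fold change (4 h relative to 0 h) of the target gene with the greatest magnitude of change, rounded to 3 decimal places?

CXCL5: ΔΔCt = (26.05−20.07) − (30.12−20.40) = 5.98 − 9.72 = -3.74; fold change = 2^3.74 = 13.361
SLC10: ΔΔCt = (14.41−20.07) − (19.62−20.40) = -5.66 − (-0.78) = -4.88; fold change = 2^4.88 = 29.446
NR8: ΔΔCt = (33.48−20.07) − (28.48−20.40) = 13.41 − 8.08 = 5.33; fold change = 2^-5.33 = 0.025
BCL1: ΔΔCt = (24.77−20.07) − (28.30−20.40) = 4.70 − 7.90 = -3.20; fold change = 2^3.20 = 9.190
NR8 has the largest |ΔΔCt| = 5.33.

0.025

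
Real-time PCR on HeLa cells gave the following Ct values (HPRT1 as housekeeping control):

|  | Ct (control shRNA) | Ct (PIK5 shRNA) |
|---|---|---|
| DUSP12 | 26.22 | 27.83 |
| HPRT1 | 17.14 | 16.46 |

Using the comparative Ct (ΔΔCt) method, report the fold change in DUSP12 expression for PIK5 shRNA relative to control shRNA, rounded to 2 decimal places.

ΔCt(control shRNA) = 26.220 − 17.140 = 9.080
ΔCt(PIK5 shRNA) = 27.830 − 16.460 = 11.370
ΔΔCt = 11.370 − 9.080 = 2.290
Fold change = 2^(−2.290) = 0.204

0.20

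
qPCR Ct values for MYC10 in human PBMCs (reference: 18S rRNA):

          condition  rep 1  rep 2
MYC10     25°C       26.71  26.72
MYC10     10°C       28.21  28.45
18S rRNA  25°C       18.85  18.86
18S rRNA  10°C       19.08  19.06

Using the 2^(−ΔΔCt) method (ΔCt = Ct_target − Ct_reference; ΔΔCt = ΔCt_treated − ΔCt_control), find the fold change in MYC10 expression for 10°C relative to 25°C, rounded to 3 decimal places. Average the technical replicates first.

0.379

Mean Ct: MYC10 25°C 26.715; MYC10 10°C 28.330; 18S rRNA 25°C 18.855; 18S rRNA 10°C 19.070
ΔCt(25°C) = 26.715 − 18.855 = 7.860
ΔCt(10°C) = 28.330 − 19.070 = 9.260
ΔΔCt = 9.260 − 7.860 = 1.400
Fold change = 2^(−1.400) = 0.3789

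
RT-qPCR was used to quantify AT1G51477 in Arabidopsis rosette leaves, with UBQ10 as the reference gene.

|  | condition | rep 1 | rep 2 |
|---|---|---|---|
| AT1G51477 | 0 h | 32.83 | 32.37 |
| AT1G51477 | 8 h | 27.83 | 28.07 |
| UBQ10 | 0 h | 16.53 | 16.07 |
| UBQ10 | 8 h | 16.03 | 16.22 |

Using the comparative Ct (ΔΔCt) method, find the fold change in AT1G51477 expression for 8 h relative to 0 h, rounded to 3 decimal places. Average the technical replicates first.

Mean Ct: AT1G51477 0 h 32.600; AT1G51477 8 h 27.950; UBQ10 0 h 16.300; UBQ10 8 h 16.125
ΔCt(0 h) = 32.600 − 16.300 = 16.300
ΔCt(8 h) = 27.950 − 16.125 = 11.825
ΔΔCt = 11.825 − 16.300 = -4.475
Fold change = 2^(−(-4.475)) = 2^4.475 = 22.2387

22.239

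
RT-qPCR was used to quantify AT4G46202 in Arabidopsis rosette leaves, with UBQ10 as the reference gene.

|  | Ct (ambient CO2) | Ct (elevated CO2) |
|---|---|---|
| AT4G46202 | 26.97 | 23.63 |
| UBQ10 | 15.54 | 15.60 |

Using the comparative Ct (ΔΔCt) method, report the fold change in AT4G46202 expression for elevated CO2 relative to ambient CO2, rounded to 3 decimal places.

ΔCt(ambient CO2) = 26.970 − 15.540 = 11.430
ΔCt(elevated CO2) = 23.630 − 15.600 = 8.030
ΔΔCt = 8.030 − 11.430 = -3.400
Fold change = 2^(−(-3.400)) = 2^3.400 = 10.5561

10.556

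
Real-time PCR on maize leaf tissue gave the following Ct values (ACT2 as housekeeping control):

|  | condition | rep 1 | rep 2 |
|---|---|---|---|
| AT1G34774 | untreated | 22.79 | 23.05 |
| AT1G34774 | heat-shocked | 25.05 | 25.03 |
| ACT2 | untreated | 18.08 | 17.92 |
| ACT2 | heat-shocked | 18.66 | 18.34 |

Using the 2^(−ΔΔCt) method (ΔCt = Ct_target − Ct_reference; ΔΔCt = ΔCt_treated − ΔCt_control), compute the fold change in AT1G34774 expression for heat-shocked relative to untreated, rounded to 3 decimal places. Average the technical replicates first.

0.325

Mean Ct: AT1G34774 untreated 22.920; AT1G34774 heat-shocked 25.040; ACT2 untreated 18.000; ACT2 heat-shocked 18.500
ΔCt(untreated) = 22.920 − 18.000 = 4.920
ΔCt(heat-shocked) = 25.040 − 18.500 = 6.540
ΔΔCt = 6.540 − 4.920 = 1.620
Fold change = 2^(−1.620) = 0.3253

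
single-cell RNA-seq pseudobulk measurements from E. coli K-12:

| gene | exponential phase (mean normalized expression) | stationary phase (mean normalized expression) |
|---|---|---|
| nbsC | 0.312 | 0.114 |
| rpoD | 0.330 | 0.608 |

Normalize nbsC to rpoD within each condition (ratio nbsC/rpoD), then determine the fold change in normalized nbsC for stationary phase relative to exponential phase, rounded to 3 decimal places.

nbsC/rpoD (exponential phase) = 0.312 / 0.330 = 0.94545
nbsC/rpoD (stationary phase) = 0.114 / 0.608 = 0.1875
Fold change = 0.1875 / 0.94545 = 0.1983

0.198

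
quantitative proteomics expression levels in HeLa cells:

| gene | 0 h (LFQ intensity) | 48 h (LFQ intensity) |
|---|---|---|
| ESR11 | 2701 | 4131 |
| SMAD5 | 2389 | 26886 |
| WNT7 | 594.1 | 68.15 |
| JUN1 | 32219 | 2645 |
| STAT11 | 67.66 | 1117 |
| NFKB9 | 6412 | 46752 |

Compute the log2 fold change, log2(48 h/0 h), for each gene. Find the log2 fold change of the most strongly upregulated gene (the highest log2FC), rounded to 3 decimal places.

4.045

log2(4131/2701) = 0.613  (ESR11)
log2(26886/2389) = 3.492  (SMAD5)
log2(68.15/594.1) = -3.124  (WNT7)
log2(2645/32219) = -3.607  (JUN1)
log2(1117/67.66) = 4.045  (STAT11)
log2(46752/6412) = 2.866  (NFKB9)
STAT11 is most strongly upregulated.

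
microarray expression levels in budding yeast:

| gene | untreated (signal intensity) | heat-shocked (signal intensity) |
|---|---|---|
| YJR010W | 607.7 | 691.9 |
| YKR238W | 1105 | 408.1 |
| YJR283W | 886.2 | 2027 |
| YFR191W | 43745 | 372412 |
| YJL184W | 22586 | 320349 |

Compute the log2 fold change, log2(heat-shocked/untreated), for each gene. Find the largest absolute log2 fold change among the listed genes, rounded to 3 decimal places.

3.826

log2(691.9/607.7) = 0.187  (YJR010W)
log2(408.1/1105) = -1.437  (YKR238W)
log2(2027/886.2) = 1.194  (YJR283W)
log2(372412/43745) = 3.090  (YFR191W)
log2(320349/22586) = 3.826  (YJL184W)
The largest magnitude belongs to YJL184W.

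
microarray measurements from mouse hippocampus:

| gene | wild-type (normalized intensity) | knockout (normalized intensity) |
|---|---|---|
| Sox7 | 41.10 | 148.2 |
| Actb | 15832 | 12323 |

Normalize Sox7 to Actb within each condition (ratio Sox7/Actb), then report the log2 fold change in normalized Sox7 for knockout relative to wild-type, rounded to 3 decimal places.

Sox7/Actb (wild-type) = 41.10 / 15832 = 0.002596
Sox7/Actb (knockout) = 148.2 / 12323 = 0.012026
Fold change = 0.012026 / 0.002596 = 4.6326
log2(4.6326) = 2.2118

2.212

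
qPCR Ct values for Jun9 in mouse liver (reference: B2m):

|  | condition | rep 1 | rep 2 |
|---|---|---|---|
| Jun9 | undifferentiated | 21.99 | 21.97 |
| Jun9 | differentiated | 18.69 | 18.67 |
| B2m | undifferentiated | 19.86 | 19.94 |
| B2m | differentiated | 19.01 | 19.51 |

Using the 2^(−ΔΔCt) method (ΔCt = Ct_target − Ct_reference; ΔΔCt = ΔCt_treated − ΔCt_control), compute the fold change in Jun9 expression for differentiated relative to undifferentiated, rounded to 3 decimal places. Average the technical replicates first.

6.320

Mean Ct: Jun9 undifferentiated 21.980; Jun9 differentiated 18.680; B2m undifferentiated 19.900; B2m differentiated 19.260
ΔCt(undifferentiated) = 21.980 − 19.900 = 2.080
ΔCt(differentiated) = 18.680 − 19.260 = -0.580
ΔΔCt = -0.580 − 2.080 = -2.660
Fold change = 2^(−(-2.660)) = 2^2.660 = 6.3203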